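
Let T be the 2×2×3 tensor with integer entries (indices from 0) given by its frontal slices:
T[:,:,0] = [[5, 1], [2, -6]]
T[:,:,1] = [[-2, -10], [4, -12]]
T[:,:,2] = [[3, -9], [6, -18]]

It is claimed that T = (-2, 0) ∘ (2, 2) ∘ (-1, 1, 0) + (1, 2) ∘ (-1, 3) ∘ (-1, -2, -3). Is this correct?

Yes

Reconstruct entrywise from the claimed factors. For example, T[1,1,1] = -12 and Σₗ aₗ[1]bₗ[1]cₗ[1] = (0)·(2)·(1) + (2)·(3)·(-2) = -12; checking all 12 entries, every one matches. The claim holds.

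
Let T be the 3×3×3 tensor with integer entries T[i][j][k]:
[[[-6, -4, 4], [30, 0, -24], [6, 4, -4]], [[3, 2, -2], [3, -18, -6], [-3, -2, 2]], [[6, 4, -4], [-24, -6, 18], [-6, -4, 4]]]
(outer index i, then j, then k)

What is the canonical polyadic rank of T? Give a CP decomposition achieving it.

rank(T) = 2

Lower bound: in the mode-2 unfolding of T (rows indexed by j, columns by (i,k)) the 2×2 minor on rows j ∈ {0, 1}, columns (i,k) ∈ {(0,0), (0,1)} is det [[-6, -4], [30, 0]] = 120 ≠ 0, so that unfolding has rank ≥ 2 and hence rank(T) ≥ 2 (CP rank is at least every unfolding rank, though it can be larger).
Upper bound: with S_k = T[:,:,k], the two rank-1 terms a₁b₁ᵀ, a₂b₂ᵀ are the rank-1 members of the pencil x·S₀ + y·S₁.
The 2×2 minor of x·S₀ + y·S₁ on rows {0,1}, columns {0,1} is −108·x² + 36·xy + 72·y² = (-36)·(3·x + 2·y)(x − y), vanishing at (x:y) = (2:-3) and (1:1).
M₁ = 2·S₀ − 3·S₁ = [[0, 60, 0], [0, 60, 0], [0, -30, 0]] = 30·(2, 2, -1)(0, 1, 0)ᵀ and M₂ = S₀ + S₁ = [[-10, 30, 10], [5, -15, -5], [10, -30, -10]] = (-5)·(2, -1, -2)(1, -3, -1)ᵀ, so take a₁ = (2, 2, -1), b₁ = (0, 1, 0), a₂ = (2, -1, -2), b₂ = (1, -3, -1).
Each slice is an integer combination of E₁ = a₁b₁ᵀ and E₂ = a₂b₂ᵀ: S₀ = 6·E₁ − 3·E₂, S₁ = −6·E₁ − 2·E₂, S₂ = −6·E₁ + 2·E₂; reading off coefficients, c₁ = (6, -6, -6) and c₂ = (-3, -2, 2).
Hence T = (2, 2, -1) (x) (0, 1, 0) (x) (6, -6, -6) + (2, -1, -2) (x) (1, -3, -1) (x) (-3, -2, 2), so rank(T) ≤ 2.
These bounds meet, so rank(T) = 2.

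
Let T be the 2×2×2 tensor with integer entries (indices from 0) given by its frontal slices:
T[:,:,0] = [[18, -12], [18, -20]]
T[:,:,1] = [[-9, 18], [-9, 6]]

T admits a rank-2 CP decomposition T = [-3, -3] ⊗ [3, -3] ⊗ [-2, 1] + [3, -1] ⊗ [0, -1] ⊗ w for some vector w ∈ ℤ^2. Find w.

w = [-2, -3]

Subtract the known terms from T to get the rank-1 residual R = [3, -1] ⊗ [0, -1] ⊗ w, so R[i,j,k] = a[i]·b[j]·w[k]. Pick indices with nonzero a[0]·b[1] = (3)·(-1) = -3. Only the fibre through (0,1,·) is needed: R[0,1,:] = T[0,1,:] − Σₗ aₗ[0]bₗ[1]cₗ = [-12, 18] − (-3)·(-3)·[-2, 1] = [6, 9]. Then w[k] = R[0,1,k] / -3 for each k, giving w = [6, 9] / -3 = [-2, -3].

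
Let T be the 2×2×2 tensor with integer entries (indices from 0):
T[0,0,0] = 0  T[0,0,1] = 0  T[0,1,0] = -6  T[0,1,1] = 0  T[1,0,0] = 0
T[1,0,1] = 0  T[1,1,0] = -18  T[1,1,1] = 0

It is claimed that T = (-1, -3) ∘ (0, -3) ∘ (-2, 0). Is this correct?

Yes

Reconstruct entrywise from the claimed factors. For example, T[0,1,0] = -6 and Σₗ aₗ[0]bₗ[1]cₗ[0] = (-1)·(-3)·(-2) = -6; checking all 8 entries, every one matches. The claim holds.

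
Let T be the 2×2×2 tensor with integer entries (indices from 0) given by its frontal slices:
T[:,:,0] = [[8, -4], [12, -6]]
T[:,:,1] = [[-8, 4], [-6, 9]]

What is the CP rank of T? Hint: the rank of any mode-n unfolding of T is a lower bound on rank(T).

Lower bound: the mode-3 unfolding of T (rows indexed by k, columns by (i,j) = (0,0), (0,1), (1,0), (1,1)) is [[8, -4, 12, -6], [-8, 4, -6, 9]].
There the 2×2 minor on rows k ∈ {0, 1}, columns (i,j) ∈ {(0,0), (1,0)} is det [[8, 12], [-8, -6]] = 48 ≠ 0, so this unfolding has rank ≥ 2; CP rank is at least every unfolding rank, so rank(T) ≥ 2. (Flattening ranks never certify an upper bound on CP rank; for that we must actually write T with 2 rank-1 terms.)
Upper bound — finding two terms. Write S_k = T[:,:,k] for the frontal slices: S₀ = [[8, -4], [12, -6]], S₁ = [[-8, 4], [-6, 9]].
If T = a₁ ⊗ b₁ ⊗ c₁ + a₂ ⊗ b₂ ⊗ c₂ then each S_k = c₁[k]·a₁b₁ᵀ + c₂[k]·a₂b₂ᵀ. S₀ and S₁ are linearly independent, so a₁b₁ᵀ and a₂b₂ᵀ must span the same plane of matrices: they are the rank-1 matrices of the form x·S₀ + y·S₁.
det(x·S₀ + y·S₁) is 48·xy − 48·y² = 48·(x − y)(y), vanishing at (x:y) = (1:1) and (1:0).
M₁ = S₀ + S₁ = [[0, 0], [6, 3]] = 3·(0, 1)(2, 1)ᵀ and M₂ = S₀ = [[8, -4], [12, -6]] = 2·(2, 3)(2, -1)ᵀ, so take a₁ = (0, 1), b₁ = (2, 1), a₂ = (2, 3), b₂ = (2, -1).
Each slice is an integer combination of E₁ = a₁b₁ᵀ and E₂ = a₂b₂ᵀ: S₀ = 2·E₂, S₁ = 3·E₁ − 2·E₂; reading off coefficients, c₁ = (0, 3) and c₂ = (2, -2).
Hence T = (0, 1) ⊗ (2, 1) ⊗ (0, 3) + (2, 3) ⊗ (2, -1) ⊗ (2, -2), so rank(T) ≤ 2.
These bounds meet, so rank(T) = 2.

2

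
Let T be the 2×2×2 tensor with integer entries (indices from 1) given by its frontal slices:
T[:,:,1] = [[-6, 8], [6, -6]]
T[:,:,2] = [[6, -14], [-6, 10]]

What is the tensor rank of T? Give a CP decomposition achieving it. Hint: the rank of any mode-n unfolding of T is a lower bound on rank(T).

Lower bound: the mode-3 unfolding of T (rows indexed by k, columns by (i,j) = (1,1), (1,2), (2,1), (2,2)) is [[-6, 8, 6, -6], [6, -14, -6, 10]].
There the 2×2 minor on rows k ∈ {1, 2}, columns (i,j) ∈ {(1,1), (1,2)} is det [[-6, 8], [6, -14]] = 36 ≠ 0, so this unfolding has rank ≥ 2; CP rank is at least every unfolding rank, so rank(T) ≥ 2. (Flattening ranks never certify an upper bound on CP rank; for that we must actually write T with 2 rank-1 terms.)
Upper bound — finding two terms. Write S_k = T[:,:,k] for the frontal slices: S₁ = [[-6, 8], [6, -6]], S₂ = [[6, -14], [-6, 10]].
If T = a₁ ∘ b₁ ∘ c₁ + a₂ ∘ b₂ ∘ c₂ then each S_k = c₁[k]·a₁b₁ᵀ + c₂[k]·a₂b₂ᵀ. S₁ and S₂ are linearly independent, so a₁b₁ᵀ and a₂b₂ᵀ must span the same plane of matrices: they are the rank-1 matrices of the form x·S₁ + y·S₂.
det(x·S₁ + y·S₂) is −12·x² + 36·xy − 24·y² = (-12)·(x − 2·y)(x − y), vanishing at (x:y) = (2:1) and (1:1).
M₁ = 2·S₁ + S₂ = [[-6, 2], [6, -2]] = (-2)·[1, -1][3, -1]ᵀ and M₂ = S₁ + S₂ = [[0, -6], [0, 4]] = (-2)·[3, -2][0, 1]ᵀ, so take a₁ = [1, -1], b₁ = [3, -1], a₂ = [3, -2], b₂ = [0, 1].
Each slice is an integer combination of E₁ = a₁b₁ᵀ and E₂ = a₂b₂ᵀ: S₁ = −2·E₁ + 2·E₂, S₂ = 2·E₁ − 4·E₂; reading off coefficients, c₁ = [-2, 2] and c₂ = [2, -4].
Hence T = [1, -1] ∘ [3, -1] ∘ [-2, 2] + [3, -2] ∘ [0, 1] ∘ [2, -4], so rank(T) ≤ 2.
These bounds meet, so rank(T) = 2.

rank(T) = 2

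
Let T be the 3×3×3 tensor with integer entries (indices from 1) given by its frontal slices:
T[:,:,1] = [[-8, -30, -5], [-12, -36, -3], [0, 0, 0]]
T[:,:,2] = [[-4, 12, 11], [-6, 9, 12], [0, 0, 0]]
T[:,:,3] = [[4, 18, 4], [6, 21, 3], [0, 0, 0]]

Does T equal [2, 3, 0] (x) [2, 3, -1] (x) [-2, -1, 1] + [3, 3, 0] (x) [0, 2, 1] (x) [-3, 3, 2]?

Yes

Reconstruct entrywise from the claimed factors. For example, T[1,2,3] = 18 and Σₗ aₗ[1]bₗ[2]cₗ[3] = (2)·(3)·(1) + (3)·(2)·(2) = 18; checking all 27 entries, every one matches. The claim holds.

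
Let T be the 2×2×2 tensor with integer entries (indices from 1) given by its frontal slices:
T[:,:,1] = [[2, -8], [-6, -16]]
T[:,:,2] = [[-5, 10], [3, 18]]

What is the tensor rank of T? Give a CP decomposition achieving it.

Lower bound: in the mode-1 unfolding of T (rows indexed by i, columns by (j,k)) the 2×2 minor on rows i ∈ {1, 2}, columns (j,k) ∈ {(1,1), (1,2)} is det [[2, -5], [-6, 3]] = -24 ≠ 0, so that unfolding has rank ≥ 2 and hence rank(T) ≥ 2 (CP rank is at least every unfolding rank, though it can be larger).
Upper bound: with S_k = T[:,:,k], the two rank-1 terms a₁b₁ᵀ, a₂b₂ᵀ are the rank-1 members of the pencil x·S₁ + y·S₂.
det(x·S₁ + y·S₂) is −80·x² + 200·xy − 120·y² = (-40)·(2·x − 3·y)(x − y), vanishing at (x:y) = (3:2) and (1:1).
M₁ = 3·S₁ + 2·S₂ = [[-4, -4], [-12, -12]] = (-4)·(1, 3)(1, 1)ᵀ and M₂ = S₁ + S₂ = [[-3, 2], [-3, 2]] = −(1, 1)(3, -2)ᵀ, so take a₁ = (1, 3), b₁ = (1, 1), a₂ = (1, 1), b₂ = (3, -2).
Each slice is an integer combination of E₁ = a₁b₁ᵀ and E₂ = a₂b₂ᵀ: S₁ = −4·E₁ + 2·E₂, S₂ = 4·E₁ − 3·E₂; reading off coefficients, c₁ = (-4, 4) and c₂ = (2, -3).
Hence T = (1, 3) ⊗ (1, 1) ⊗ (-4, 4) + (1, 1) ⊗ (3, -2) ⊗ (2, -3), so rank(T) ≤ 2.
These bounds meet, so rank(T) = 2.

rank(T) = 2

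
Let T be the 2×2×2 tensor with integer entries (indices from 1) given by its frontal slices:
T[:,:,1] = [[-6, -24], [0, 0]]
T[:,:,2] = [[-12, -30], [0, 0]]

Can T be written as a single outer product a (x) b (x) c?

No

The mode-2 unfolding of T (rows indexed by j, columns by (i,k) = (1,1), (1,2), (2,1), (2,2)) is [[-6, -12, 0, 0], [-24, -30, 0, 0]].
There the 2×2 minor on rows j ∈ {1, 2}, columns (i,k) ∈ {(1,1), (1,2)} is det [[-6, -12], [-24, -30]] = -108 ≠ 0, so this unfolding has rank ≥ 2; CP rank is at least every unfolding rank, so rank(T) ≥ 2.
In particular rank(T) ≥ 2 > 1, so T is not rank-1.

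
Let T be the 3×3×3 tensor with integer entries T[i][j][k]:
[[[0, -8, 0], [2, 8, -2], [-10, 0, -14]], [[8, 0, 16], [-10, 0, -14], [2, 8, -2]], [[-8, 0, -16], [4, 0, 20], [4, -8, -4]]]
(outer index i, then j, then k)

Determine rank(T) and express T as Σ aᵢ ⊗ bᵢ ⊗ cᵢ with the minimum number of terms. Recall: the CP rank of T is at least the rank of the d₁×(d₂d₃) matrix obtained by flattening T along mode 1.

Lower bound: the mode-2 unfolding of T (rows indexed by j, columns by (i,k) = (0,0), (0,1), (0,2), (1,0), (1,1), (1,2), (2,0), (2,1), (2,2)) is [[0, -8, 0, 8, 0, 16, -8, 0, -16], [2, 8, -2, -10, 0, -14, 4, 0, 20], [-10, 0, -14, 2, 8, -2, 4, -8, -4]].
There the 3×3 minor on rows j ∈ {0, 1, 2}, columns (i,k) ∈ {(0,0), (0,1), (0,2)} is det [[0, -8, 0], [2, 8, -2], [-10, 0, -14]] = -384 ≠ 0, so this unfolding has rank ≥ 3; CP rank is at least every unfolding rank, so rank(T) ≥ 3. (Unfolding ranks only ever bound the CP rank from below — rank(T) can be strictly larger than all of them — so the matching upper bound has to come from an explicit 3-term decomposition.)
Upper bound: T is a sum of 3 rank-1 terms, T = [1, -1, -2] ⊗ [0, 1, -1] ⊗ [2, 0, -2] + [1, -1, 1] ⊗ [1, -1, 1] ⊗ [-4, -4, -8] + [1, 1, -1] ⊗ [1, -1, -1] ⊗ [4, -4, 8] (written with every a and b primitive with positive leading entry and the scale carried by c; CP decompositions are not unique, and this one is verified by expanding entrywise), so rank(T) ≤ 3.
These bounds meet, so rank(T) = 3.

rank(T) = 3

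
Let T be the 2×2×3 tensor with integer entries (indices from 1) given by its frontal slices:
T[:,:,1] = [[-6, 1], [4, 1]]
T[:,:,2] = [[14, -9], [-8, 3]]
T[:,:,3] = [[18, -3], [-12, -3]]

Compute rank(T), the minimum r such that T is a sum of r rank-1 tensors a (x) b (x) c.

Lower bound: in the mode-1 unfolding of T (rows indexed by i, columns by (j,k)) the 2×2 minor on rows i ∈ {1, 2}, columns (j,k) ∈ {(1,1), (1,2)} is det [[-6, 14], [4, -8]] = -8 ≠ 0, so that unfolding has rank ≥ 2 and hence rank(T) ≥ 2 (CP rank is at least every unfolding rank, though it can be larger).
Upper bound: with S_k = T[:,:,k], the two rank-1 terms a₁b₁ᵀ, a₂b₂ᵀ are the rank-1 members of the pencil x·S₁ + y·S₂.
det(x·S₁ + y·S₂) is −10·x² + 40·xy − 30·y² = (-10)·(x − 3·y)(x − y), vanishing at (x:y) = (3:1) and (1:1).
M₁ = 3·S₁ + S₂ = [[-4, -6], [4, 6]] = (-2)·[1, -1][2, 3]ᵀ and M₂ = S₁ + S₂ = [[8, -8], [-4, 4]] = 4·[2, -1][1, -1]ᵀ, so take a₁ = [1, -1], b₁ = [2, 3], a₂ = [2, -1], b₂ = [1, -1].
Each slice is an integer combination of E₁ = a₁b₁ᵀ and E₂ = a₂b₂ᵀ: S₁ = −E₁ − 2·E₂, S₂ = E₁ + 6·E₂, S₃ = 3·E₁ + 6·E₂; reading off coefficients, c₁ = [-1, 1, 3] and c₂ = [-2, 6, 6].
Hence T = [1, -1] (x) [2, 3] (x) [-1, 1, 3] + [2, -1] (x) [1, -1] (x) [-2, 6, 6], so rank(T) ≤ 2.
These bounds meet, so rank(T) = 2.

2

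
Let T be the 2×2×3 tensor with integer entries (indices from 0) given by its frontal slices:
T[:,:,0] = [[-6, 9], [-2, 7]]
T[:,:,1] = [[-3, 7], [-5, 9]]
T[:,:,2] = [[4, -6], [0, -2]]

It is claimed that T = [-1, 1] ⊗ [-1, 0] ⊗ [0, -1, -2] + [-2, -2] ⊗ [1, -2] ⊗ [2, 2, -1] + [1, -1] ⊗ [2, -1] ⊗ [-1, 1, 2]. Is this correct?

Yes

Reconstruct entrywise from the claimed factors. For example, T[1,1,2] = -2 and Σₗ aₗ[1]bₗ[1]cₗ[2] = (1)·(0)·(-2) + (-2)·(-2)·(-1) + (-1)·(-1)·(2) = -2; checking all 12 entries, every one matches. The claim holds.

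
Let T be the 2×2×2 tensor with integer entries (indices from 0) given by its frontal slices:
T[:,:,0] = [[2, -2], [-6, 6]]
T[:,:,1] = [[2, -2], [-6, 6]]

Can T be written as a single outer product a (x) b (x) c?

The mode-1 fibre T[:,0,0] = [2, -6] gives a = [1, -3] (primitive direction); the mode-2 fibre T[0,:,0] = [2, -2] gives b = [1, -1]; then c[k] = T[0,0,k] / (a[0]·b[0]) = [2, 2] / 1 = [2, 2].
Expanding [1, -3] (x) [1, -1] (x) [2, 2] reproduces all 8 entries of T, so T = [1, -3] (x) [1, -1] (x) [2, 2] and rank(T) ≤ 1.
Equivalently every frontal slice T[:,:,k] is c[k] times the rank-1 matrix [1, -3] (x) [1, -1]. So T has rank 1 (it is nonzero).

Yes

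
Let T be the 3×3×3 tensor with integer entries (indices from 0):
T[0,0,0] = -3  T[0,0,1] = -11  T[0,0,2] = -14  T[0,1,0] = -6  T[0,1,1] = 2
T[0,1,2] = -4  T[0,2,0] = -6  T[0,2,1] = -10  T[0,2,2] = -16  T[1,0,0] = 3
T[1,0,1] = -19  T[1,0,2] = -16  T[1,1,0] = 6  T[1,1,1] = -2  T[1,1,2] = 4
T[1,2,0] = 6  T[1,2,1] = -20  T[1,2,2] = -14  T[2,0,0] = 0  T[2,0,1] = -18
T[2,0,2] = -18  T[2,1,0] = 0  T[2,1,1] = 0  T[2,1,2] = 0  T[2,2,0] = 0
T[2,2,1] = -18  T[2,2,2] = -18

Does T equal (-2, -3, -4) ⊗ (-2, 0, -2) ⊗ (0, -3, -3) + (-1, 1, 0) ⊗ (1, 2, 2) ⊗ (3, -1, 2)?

Reconstruct entry (2,0,1) from the claimed factors: Σₗ aₗ[2]bₗ[0]cₗ[1] = (-4)·(-2)·(-3) + (0)·(1)·(-1) = -24, but T[2,0,1] = -18. The claim is false.

No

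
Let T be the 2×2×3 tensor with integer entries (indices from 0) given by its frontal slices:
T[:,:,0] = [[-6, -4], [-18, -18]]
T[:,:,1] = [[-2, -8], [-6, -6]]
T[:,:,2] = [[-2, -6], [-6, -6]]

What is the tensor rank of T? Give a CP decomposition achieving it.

rank(T) = 2

Lower bound: the mode-2 unfolding of T (rows indexed by j, columns by (i,k) = (0,0), (0,1), (0,2), (1,0), (1,1), (1,2)) is [[-6, -2, -2, -18, -6, -6], [-4, -8, -6, -18, -6, -6]].
There the 2×2 minor on rows j ∈ {0, 1}, columns (i,k) ∈ {(0,0), (0,1)} is det [[-6, -2], [-4, -8]] = 40 ≠ 0, so this unfolding has rank ≥ 2; CP rank is at least every unfolding rank, so rank(T) ≥ 2. (This is only a lower bound: in general the CP rank may exceed every unfolding rank, so we still need to exhibit 2 rank-1 terms summing to T.)
Upper bound — finding two terms. Write S_k = T[:,:,k] for the frontal slices: S₀ = [[-6, -4], [-18, -18]], S₁ = [[-2, -8], [-6, -6]], S₂ = [[-2, -6], [-6, -6]].
If T = a₁ ⊗ b₁ ⊗ c₁ + a₂ ⊗ b₂ ⊗ c₂ then each S_k = c₁[k]·a₁b₁ᵀ + c₂[k]·a₂b₂ᵀ. S₀ and S₁ are linearly independent, so a₁b₁ᵀ and a₂b₂ᵀ must span the same plane of matrices: they are the rank-1 matrices of the form x·S₀ + y·S₁.
det(x·S₀ + y·S₁) is 36·x² − 96·xy − 36·y² = 12·(x − 3·y)(3·x + y), vanishing at (x:y) = (3:1) and (1:-3).
M₁ = 3·S₀ + S₁ = [[-20, -20], [-60, -60]] = (-20)·(1, 3)(1, 1)ᵀ and M₂ = S₀ − 3·S₁ = [[0, 20], [0, 0]] = 20·(1, 0)(0, 1)ᵀ, so take a₁ = (1, 3), b₁ = (1, 1), a₂ = (1, 0), b₂ = (0, 1).
Each slice is an integer combination of E₁ = a₁b₁ᵀ and E₂ = a₂b₂ᵀ: S₀ = −6·E₁ + 2·E₂, S₁ = −2·E₁ − 6·E₂, S₂ = −2·E₁ − 4·E₂; reading off coefficients, c₁ = (-6, -2, -2) and c₂ = (2, -6, -4).
Hence T = (1, 3) ⊗ (1, 1) ⊗ (-6, -2, -2) + (1, 0) ⊗ (0, 1) ⊗ (2, -6, -4), so rank(T) ≤ 2.
These bounds meet, so rank(T) = 2.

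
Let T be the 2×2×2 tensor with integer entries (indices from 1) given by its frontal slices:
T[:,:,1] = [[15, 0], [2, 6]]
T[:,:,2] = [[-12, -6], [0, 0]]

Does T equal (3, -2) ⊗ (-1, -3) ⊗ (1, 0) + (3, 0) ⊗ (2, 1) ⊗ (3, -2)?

Yes

Reconstruct entrywise from the claimed factors. For example, T[1,2,2] = -6 and Σₗ aₗ[1]bₗ[2]cₗ[2] = (3)·(-3)·(0) + (3)·(1)·(-2) = -6; checking all 8 entries, every one matches. The claim holds.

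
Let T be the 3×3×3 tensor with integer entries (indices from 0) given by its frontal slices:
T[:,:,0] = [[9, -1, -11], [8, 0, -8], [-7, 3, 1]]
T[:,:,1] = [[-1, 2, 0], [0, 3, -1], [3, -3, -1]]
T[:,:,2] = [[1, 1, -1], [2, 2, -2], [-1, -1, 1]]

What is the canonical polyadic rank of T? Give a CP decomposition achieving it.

rank(T) = 3

Lower bound: in the mode-2 unfolding of T (rows indexed by j, columns by (i,k)) the 3×3 minor on rows j ∈ {0, 1, 2}, columns (i,k) ∈ {(0,0), (0,1), (0,2)} is det [[9, -1, 1], [-1, 2, 1], [-11, 0, -1]] = 16 ≠ 0, so that unfolding has rank ≥ 3 and hence rank(T) ≥ 3 (CP rank is at least every unfolding rank, though it can be larger).
Upper bound: T is a sum of 3 rank-1 terms, T = [1, 1, -2] ⊗ [2, -1, -1] ⊗ [2, -1, 0] + [1, 2, -1] ⊗ [1, 1, -1] ⊗ [1, 1, 1] + [2, 1, 1] ⊗ [1, 0, -2] ⊗ [2, 0, 0] (one valid choice — decompositions are not unique — normalised so each a, b is primitive with positive first nonzero entry; check it by expanding all entries), so rank(T) ≤ 3.
These bounds meet, so rank(T) = 3.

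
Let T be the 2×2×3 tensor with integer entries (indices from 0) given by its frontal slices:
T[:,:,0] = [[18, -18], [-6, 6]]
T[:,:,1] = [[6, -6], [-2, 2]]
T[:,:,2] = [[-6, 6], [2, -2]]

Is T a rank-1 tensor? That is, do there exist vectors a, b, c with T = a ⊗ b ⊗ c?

Yes

If T = a ⊗ b ⊗ c then every fibre of T is a multiple of the corresponding factor, so read the factors off the fibres through the nonzero entry T[0,0,0] = 18.
The mode-1 fibre T[:,0,0] = [18, -6] gives a = [3, -1] (primitive direction); the mode-2 fibre T[0,:,0] = [18, -18] gives b = [1, -1]; then c[k] = T[0,0,k] / (a[0]·b[0]) = [18, 6, -6] / 3 = [6, 2, -2].
Expanding [3, -1] ⊗ [1, -1] ⊗ [6, 2, -2] reproduces all 12 entries of T, so T = [3, -1] ⊗ [1, -1] ⊗ [6, 2, -2] and rank(T) ≤ 1.
Equivalently every frontal slice T[:,:,k] is c[k] times the rank-1 matrix [3, -1] ⊗ [1, -1]. So T has rank 1 (it is nonzero).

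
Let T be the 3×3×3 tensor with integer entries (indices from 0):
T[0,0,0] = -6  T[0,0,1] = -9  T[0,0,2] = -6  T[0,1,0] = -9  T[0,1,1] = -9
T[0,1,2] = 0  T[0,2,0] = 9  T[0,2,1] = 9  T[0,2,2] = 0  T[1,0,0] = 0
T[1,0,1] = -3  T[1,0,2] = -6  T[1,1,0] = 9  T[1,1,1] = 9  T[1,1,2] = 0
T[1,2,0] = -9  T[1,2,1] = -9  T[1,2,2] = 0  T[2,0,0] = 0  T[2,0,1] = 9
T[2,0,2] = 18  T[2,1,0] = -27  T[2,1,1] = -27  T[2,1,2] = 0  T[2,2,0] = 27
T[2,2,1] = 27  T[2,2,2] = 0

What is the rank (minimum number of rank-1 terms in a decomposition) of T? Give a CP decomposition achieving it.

rank(T) = 2

Lower bound: the mode-3 unfolding of T (rows indexed by k, columns by (i,j) = (0,0), (0,1), (0,2), (1,0), (1,1), (1,2), (2,0), (2,1), (2,2)) is [[-6, -9, 9, 0, 9, -9, 0, -27, 27], [-9, -9, 9, -3, 9, -9, 9, -27, 27], [-6, 0, 0, -6, 0, 0, 18, 0, 0]].
There the 2×2 minor on rows k ∈ {0, 1}, columns (i,j) ∈ {(0,0), (0,1)} is det [[-6, -9], [-9, -9]] = -27 ≠ 0, so this unfolding has rank ≥ 2; CP rank is at least every unfolding rank, so rank(T) ≥ 2. (Flattening ranks never certify an upper bound on CP rank; for that we must actually write T with 2 rank-1 terms.)
Upper bound — finding two terms. Write S_k = T[:,:,k] for the frontal slices: S₀ = [[-6, -9, 9], [0, 9, -9], [0, -27, 27]], S₁ = [[-9, -9, 9], [-3, 9, -9], [9, -27, 27]], S₂ = [[-6, 0, 0], [-6, 0, 0], [18, 0, 0]].
If T = a₁ (x) b₁ (x) c₁ + a₂ (x) b₂ (x) c₂ then each S_k = c₁[k]·a₁b₁ᵀ + c₂[k]·a₂b₂ᵀ. S₀ and S₁ are linearly independent, so a₁b₁ᵀ and a₂b₂ᵀ must span the same plane of matrices: they are the rank-1 matrices of the form x·S₀ + y·S₁.
The 2×2 minor of x·S₀ + y·S₁ on rows {0,1}, columns {0,1} is −54·x² − 162·xy − 108·y² = (-54)·(x + 2·y)(x + y), vanishing at (x:y) = (2:-1) and (1:-1).
M₁ = 2·S₀ − S₁ = [[-3, -9, 9], [3, 9, -9], [-9, -27, 27]] = (-3)·(1, -1, 3)(1, 3, -3)ᵀ and M₂ = S₀ − S₁ = [[3, 0, 0], [3, 0, 0], [-9, 0, 0]] = 3·(1, 1, -3)(1, 0, 0)ᵀ, so take a₁ = (1, -1, 3), b₁ = (1, 3, -3), a₂ = (1, 1, -3), b₂ = (1, 0, 0).
Each slice is an integer combination of E₁ = a₁b₁ᵀ and E₂ = a₂b₂ᵀ: S₀ = −3·E₁ − 3·E₂, S₁ = −3·E₁ − 6·E₂, S₂ = −6·E₂; reading off coefficients, c₁ = (-3, -3, 0) and c₂ = (-3, -6, -6).
Hence T = (1, -1, 3) (x) (1, 3, -3) (x) (-3, -3, 0) + (1, 1, -3) (x) (1, 0, 0) (x) (-3, -6, -6), so rank(T) ≤ 2.
These bounds meet, so rank(T) = 2.
Check entry T[0,0,0] = -6: (1)·(1)·(-3) + (1)·(1)·(-3) = -6.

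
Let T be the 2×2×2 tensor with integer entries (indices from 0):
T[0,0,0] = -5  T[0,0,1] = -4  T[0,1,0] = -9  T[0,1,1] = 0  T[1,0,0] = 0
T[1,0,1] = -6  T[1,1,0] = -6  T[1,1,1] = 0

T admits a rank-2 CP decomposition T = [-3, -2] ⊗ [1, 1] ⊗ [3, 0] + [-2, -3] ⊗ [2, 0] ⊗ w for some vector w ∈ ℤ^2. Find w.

Subtract the known terms from T to get the rank-1 residual R = [-2, -3] ⊗ [2, 0] ⊗ w, so R[i,j,k] = a[i]·b[j]·w[k]. Pick indices with nonzero a[0]·b[0] = (-2)·(2) = -4. Only the fibre through (0,0,·) is needed: R[0,0,:] = T[0,0,:] − Σₗ aₗ[0]bₗ[0]cₗ = [-5, -4] − (-3)·(1)·[3, 0] = [4, -4]. Then w[k] = R[0,0,k] / -4 for each k, giving w = [4, -4] / -4 = [-1, 1].

w = [-1, 1]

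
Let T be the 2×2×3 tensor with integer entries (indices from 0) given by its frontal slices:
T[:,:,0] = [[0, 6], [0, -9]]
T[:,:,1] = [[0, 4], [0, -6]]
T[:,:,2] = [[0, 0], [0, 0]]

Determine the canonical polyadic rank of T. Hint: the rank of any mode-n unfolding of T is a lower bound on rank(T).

1

Lower bound: T ≠ 0 (e.g. T[0,1,0] = 6), so rank(T) ≥ 1.
Upper bound: if T = a ⊗ b ⊗ c then every fibre of T is a multiple of the corresponding factor, so read the factors off the fibres through the nonzero entry T[0,1,0] = 6.
The mode-1 fibre T[:,1,0] = [6, -9] gives a = (2, -3) (primitive direction); the mode-2 fibre T[0,:,0] = [0, 6] gives b = (0, 1); then c[k] = T[0,1,k] / (a[0]·b[1]) = [6, 4, 0] / 2 = (3, 2, 0).
Expanding (2, -3) ⊗ (0, 1) ⊗ (3, 2, 0) reproduces all 12 entries of T, so T = (2, -3) ⊗ (0, 1) ⊗ (3, 2, 0) and rank(T) ≤ 1.
These bounds meet, so rank(T) = 1.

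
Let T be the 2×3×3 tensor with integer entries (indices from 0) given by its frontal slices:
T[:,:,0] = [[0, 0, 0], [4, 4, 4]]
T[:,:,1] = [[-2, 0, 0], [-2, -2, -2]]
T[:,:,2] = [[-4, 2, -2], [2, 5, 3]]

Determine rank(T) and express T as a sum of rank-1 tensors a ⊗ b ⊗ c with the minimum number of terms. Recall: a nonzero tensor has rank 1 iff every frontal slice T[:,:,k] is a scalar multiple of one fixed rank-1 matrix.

rank(T) = 3

Lower bound: in the mode-2 unfolding of T (rows indexed by j, columns by (i,k)) the 3×3 minor on rows j ∈ {0, 1, 2}, columns (i,k) ∈ {(0,1), (0,2), (1,0)} is det [[-2, -4, 4], [0, 2, 4], [0, -2, 4]] = -32 ≠ 0, so that unfolding has rank ≥ 3 and hence rank(T) ≥ 3 (CP rank is at least every unfolding rank, though it can be larger).
Upper bound: T is a sum of 3 rank-1 terms, T = [0, 1] ⊗ [1, 1, 1] ⊗ [4, -2, 4] + [1, 0] ⊗ [1, 0, 0] ⊗ [0, -2, 0] + [2, 1] ⊗ [2, -1, 1] ⊗ [0, 0, -1] (written with every a and b primitive with positive leading entry and the scale carried by c; CP decompositions are not unique, and this one is verified by expanding entrywise), so rank(T) ≤ 3.
These bounds meet, so rank(T) = 3.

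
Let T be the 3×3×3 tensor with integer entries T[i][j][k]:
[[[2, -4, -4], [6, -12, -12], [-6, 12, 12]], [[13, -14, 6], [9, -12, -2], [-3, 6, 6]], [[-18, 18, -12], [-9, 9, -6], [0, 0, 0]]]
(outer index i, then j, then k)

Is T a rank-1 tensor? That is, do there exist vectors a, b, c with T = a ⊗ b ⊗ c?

No

The mode-2 unfolding of T (rows indexed by j, columns by (i,k) = (0,0), (0,1), (0,2), (1,0), (1,1), (1,2), (2,0), (2,1), (2,2)) is [[2, -4, -4, 13, -14, 6, -18, 18, -12], [6, -12, -12, 9, -12, -2, -9, 9, -6], [-6, 12, 12, -3, 6, 6, 0, 0, 0]].
There the 2×2 minor on rows j ∈ {0, 1}, columns (i,k) ∈ {(0,0), (1,0)} is det [[2, 13], [6, 9]] = -60 ≠ 0, so this unfolding has rank ≥ 2; CP rank is at least every unfolding rank, so rank(T) ≥ 2.
In particular rank(T) ≥ 2 > 1, so T is not rank-1.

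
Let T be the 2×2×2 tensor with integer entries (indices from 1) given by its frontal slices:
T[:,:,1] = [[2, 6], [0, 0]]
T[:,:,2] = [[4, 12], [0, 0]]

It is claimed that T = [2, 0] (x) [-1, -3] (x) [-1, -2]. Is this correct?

Reconstruct entrywise from the claimed factors. For example, T[1,2,1] = 6 and Σₗ aₗ[1]bₗ[2]cₗ[1] = (2)·(-3)·(-1) = 6; checking all 8 entries, every one matches. The claim holds.

Yes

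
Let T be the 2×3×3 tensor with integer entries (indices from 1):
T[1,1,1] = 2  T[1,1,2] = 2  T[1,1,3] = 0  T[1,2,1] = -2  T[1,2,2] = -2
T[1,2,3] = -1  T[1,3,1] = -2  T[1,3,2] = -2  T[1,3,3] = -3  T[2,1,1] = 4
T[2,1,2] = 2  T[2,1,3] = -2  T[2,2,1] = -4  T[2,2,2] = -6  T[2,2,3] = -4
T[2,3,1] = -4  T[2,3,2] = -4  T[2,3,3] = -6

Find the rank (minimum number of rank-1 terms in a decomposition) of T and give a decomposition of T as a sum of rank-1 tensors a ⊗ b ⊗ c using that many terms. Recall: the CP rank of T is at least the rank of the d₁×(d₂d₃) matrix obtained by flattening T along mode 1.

Lower bound: the mode-2 unfolding of T (rows indexed by j, columns by (i,k) = (1,1), (1,2), (1,3), (2,1), (2,2), (2,3)) is [[2, 2, 0, 4, 2, -2], [-2, -2, -1, -4, -6, -4], [-2, -2, -3, -4, -4, -6]].
There the 3×3 minor on rows j ∈ {1, 2, 3}, columns (i,k) ∈ {(1,1), (1,3), (2,2)} is det [[2, 0, 2], [-2, -1, -6], [-2, -3, -4]] = -20 ≠ 0, so this unfolding has rank ≥ 3; CP rank is at least every unfolding rank, so rank(T) ≥ 3. (Unfolding ranks only ever bound the CP rank from below — rank(T) can be strictly larger than all of them — so the matching upper bound has to come from an explicit 3-term decomposition.)
Upper bound: T is a sum of 3 rank-1 terms, T = [0, 1] ⊗ [1, 1, 0] ⊗ [0, -2, -2] + [1, 2] ⊗ [1, -1, -1] ⊗ [2, 2, 2] + [1, 2] ⊗ [2, -1, 1] ⊗ [0, 0, -1] (written with every a and b primitive with positive leading entry and the scale carried by c; CP decompositions are not unique, and this one is verified by expanding entrywise), so rank(T) ≤ 3.
These bounds meet, so rank(T) = 3.
Check entry T[1,2,3] = -1: (0)·(1)·(-2) + (1)·(-1)·(2) + (1)·(-1)·(-1) = -1.

rank(T) = 3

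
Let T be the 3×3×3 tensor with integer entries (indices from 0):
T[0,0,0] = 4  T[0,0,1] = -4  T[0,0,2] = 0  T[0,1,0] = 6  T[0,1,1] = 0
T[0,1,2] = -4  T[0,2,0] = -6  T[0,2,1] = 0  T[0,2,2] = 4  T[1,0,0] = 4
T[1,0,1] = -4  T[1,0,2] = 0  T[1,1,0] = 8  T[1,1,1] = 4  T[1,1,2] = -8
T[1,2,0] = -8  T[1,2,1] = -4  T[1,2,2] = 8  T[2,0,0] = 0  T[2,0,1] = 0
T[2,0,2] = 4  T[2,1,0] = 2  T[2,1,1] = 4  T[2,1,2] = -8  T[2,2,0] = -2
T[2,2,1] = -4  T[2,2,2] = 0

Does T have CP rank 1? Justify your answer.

The mode-3 unfolding of T (rows indexed by k, columns by (i,j) = (0,0), (0,1), (0,2), (1,0), (1,1), (1,2), (2,0), (2,1), (2,2)) is [[4, 6, -6, 4, 8, -8, 0, 2, -2], [-4, 0, 0, -4, 4, -4, 0, 4, -4], [0, -4, 4, 0, -8, 8, 4, -8, 0]].
There the 3×3 minor on rows k ∈ {0, 1, 2}, columns (i,j) ∈ {(0,0), (0,1), (2,0)} is det [[4, 6, 0], [-4, 0, 0], [0, -4, 4]] = 96 ≠ 0, so this unfolding has rank ≥ 3; CP rank is at least every unfolding rank, so rank(T) ≥ 3.
In particular rank(T) ≥ 3 > 1, so T is not rank-1.

No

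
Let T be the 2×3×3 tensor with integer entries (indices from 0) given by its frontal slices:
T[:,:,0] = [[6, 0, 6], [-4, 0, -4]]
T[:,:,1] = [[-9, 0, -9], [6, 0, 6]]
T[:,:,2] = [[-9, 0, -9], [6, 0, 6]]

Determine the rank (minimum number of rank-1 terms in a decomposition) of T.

1

Lower bound: T ≠ 0 (e.g. T[0,0,0] = 6), so rank(T) ≥ 1.
Upper bound: if T = a (x) b (x) c then every fibre of T is a multiple of the corresponding factor, so read the factors off the fibres through the nonzero entry T[0,0,0] = 6.
The mode-1 fibre T[:,0,0] = [6, -4] gives a = [3, -2] (primitive direction); the mode-2 fibre T[0,:,0] = [6, 0, 6] gives b = [1, 0, 1]; then c[k] = T[0,0,k] / (a[0]·b[0]) = [6, -9, -9] / 3 = [2, -3, -3].
Expanding [3, -2] (x) [1, 0, 1] (x) [2, -3, -3] reproduces all 18 entries of T, so T = [3, -2] (x) [1, 0, 1] (x) [2, -3, -3] and rank(T) ≤ 1.
These bounds meet, so rank(T) = 1.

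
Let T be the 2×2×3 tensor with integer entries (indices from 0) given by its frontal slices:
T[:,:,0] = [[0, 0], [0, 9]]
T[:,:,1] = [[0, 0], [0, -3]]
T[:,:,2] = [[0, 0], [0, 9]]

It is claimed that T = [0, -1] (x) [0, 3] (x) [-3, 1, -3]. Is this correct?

Yes

Reconstruct entrywise from the claimed factors. For example, T[1,1,1] = -3 and Σₗ aₗ[1]bₗ[1]cₗ[1] = (-1)·(3)·(1) = -3; checking all 12 entries, every one matches. The claim holds.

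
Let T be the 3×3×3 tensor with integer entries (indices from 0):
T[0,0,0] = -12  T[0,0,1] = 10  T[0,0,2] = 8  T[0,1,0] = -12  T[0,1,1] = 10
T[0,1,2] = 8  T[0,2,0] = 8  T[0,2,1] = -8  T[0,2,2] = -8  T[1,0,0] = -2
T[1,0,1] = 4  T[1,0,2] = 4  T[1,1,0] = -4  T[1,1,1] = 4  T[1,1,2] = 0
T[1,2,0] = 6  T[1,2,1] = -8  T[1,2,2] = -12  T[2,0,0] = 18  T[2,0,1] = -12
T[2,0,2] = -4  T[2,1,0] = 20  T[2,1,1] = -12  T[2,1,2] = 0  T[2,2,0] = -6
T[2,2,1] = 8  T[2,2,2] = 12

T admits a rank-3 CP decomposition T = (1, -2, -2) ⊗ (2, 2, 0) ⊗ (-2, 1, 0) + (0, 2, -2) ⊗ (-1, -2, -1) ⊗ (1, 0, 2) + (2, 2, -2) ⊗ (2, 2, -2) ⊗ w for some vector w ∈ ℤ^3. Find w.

w = (-2, 2, 2)

Subtract the known terms from T to get the rank-1 residual R = (2, 2, -2) ⊗ (2, 2, -2) ⊗ w, so R[i,j,k] = a[i]·b[j]·w[k]. Pick indices with nonzero a[0]·b[0] = (2)·(2) = 4. Only the fibre through (0,0,·) is needed: R[0,0,:] = T[0,0,:] − Σₗ aₗ[0]bₗ[0]cₗ = [-12, 10, 8] − (1)·(2)·(-2, 1, 0) − (0)·(-1)·(1, 0, 2) = [-8, 8, 8]. Then w[k] = R[0,0,k] / 4 for each k, giving w = [-8, 8, 8] / 4 = (-2, 2, 2).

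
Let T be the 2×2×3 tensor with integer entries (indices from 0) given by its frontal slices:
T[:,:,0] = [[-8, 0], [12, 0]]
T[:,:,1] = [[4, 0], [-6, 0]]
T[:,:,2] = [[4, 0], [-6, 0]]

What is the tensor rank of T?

1

Lower bound: T ≠ 0 (e.g. T[0,0,0] = -8), so rank(T) ≥ 1.
Upper bound: if T = a ⊗ b ⊗ c then every fibre of T is a multiple of the corresponding factor, so read the factors off the fibres through the nonzero entry T[0,0,0] = -8.
The mode-1 fibre T[:,0,0] = [-8, 12] gives a = [2, -3] (primitive direction); the mode-2 fibre T[0,:,0] = [-8, 0] gives b = [1, 0]; then c[k] = T[0,0,k] / (a[0]·b[0]) = [-8, 4, 4] / 2 = [-4, 2, 2].
Expanding [2, -3] ⊗ [1, 0] ⊗ [-4, 2, 2] reproduces all 12 entries of T, so T = [2, -3] ⊗ [1, 0] ⊗ [-4, 2, 2] and rank(T) ≤ 1.
These bounds meet, so rank(T) = 1.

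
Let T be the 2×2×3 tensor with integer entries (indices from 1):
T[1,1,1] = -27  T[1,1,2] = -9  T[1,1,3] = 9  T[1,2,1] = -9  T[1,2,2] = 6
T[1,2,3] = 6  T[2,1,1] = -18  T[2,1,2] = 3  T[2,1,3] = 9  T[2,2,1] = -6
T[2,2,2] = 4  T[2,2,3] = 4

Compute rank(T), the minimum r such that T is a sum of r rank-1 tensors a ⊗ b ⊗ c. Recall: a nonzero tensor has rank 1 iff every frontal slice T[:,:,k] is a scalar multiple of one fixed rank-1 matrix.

2

Lower bound: the mode-1 unfolding of T (rows indexed by i, columns by (j,k) = (1,1), (1,2), (1,3), (2,1), (2,2), (2,3)) is [[-27, -9, 9, -9, 6, 6], [-18, 3, 9, -6, 4, 4]].
There the 2×2 minor on rows i ∈ {1, 2}, columns (j,k) ∈ {(1,1), (1,2)} is det [[-27, -9], [-18, 3]] = -243 ≠ 0, so this unfolding has rank ≥ 2; CP rank is at least every unfolding rank, so rank(T) ≥ 2. (Flattening ranks never certify an upper bound on CP rank; for that we must actually write T with 2 rank-1 terms.)
Upper bound — finding two terms. Write S_k = T[:,:,k] for the frontal slices: S₁ = [[-27, -9], [-18, -6]], S₂ = [[-9, 6], [3, 4]], S₃ = [[9, 6], [9, 4]].
If T = a₁ ⊗ b₁ ⊗ c₁ + a₂ ⊗ b₂ ⊗ c₂ then each S_k = c₁[k]·a₁b₁ᵀ + c₂[k]·a₂b₂ᵀ. S₁ and S₂ are linearly independent, so a₁b₁ᵀ and a₂b₂ᵀ must span the same plane of matrices: they are the rank-1 matrices of the form x·S₁ + y·S₂.
det(x·S₁ + y·S₂) is 81·xy − 54·y² = 27·(3·x − 2·y)(y), vanishing at (x:y) = (2:3) and (1:0).
M₁ = 2·S₁ + 3·S₂ = [[-81, 0], [-27, 0]] = (-27)·[3, 1][1, 0]ᵀ and M₂ = S₁ = [[-27, -9], [-18, -6]] = (-3)·[3, 2][3, 1]ᵀ, so take a₁ = [3, 1], b₁ = [1, 0], a₂ = [3, 2], b₂ = [3, 1].
Each slice is an integer combination of E₁ = a₁b₁ᵀ and E₂ = a₂b₂ᵀ: S₁ = −3·E₂, S₂ = −9·E₁ + 2·E₂, S₃ = −3·E₁ + 2·E₂; reading off coefficients, c₁ = [0, -9, -3] and c₂ = [-3, 2, 2].
Hence T = [3, 1] ⊗ [1, 0] ⊗ [0, -9, -3] + [3, 2] ⊗ [3, 1] ⊗ [-3, 2, 2], so rank(T) ≤ 2.
These bounds meet, so rank(T) = 2.
Check entry T[1,2,3] = 6: (3)·(0)·(-3) + (3)·(1)·(2) = 6.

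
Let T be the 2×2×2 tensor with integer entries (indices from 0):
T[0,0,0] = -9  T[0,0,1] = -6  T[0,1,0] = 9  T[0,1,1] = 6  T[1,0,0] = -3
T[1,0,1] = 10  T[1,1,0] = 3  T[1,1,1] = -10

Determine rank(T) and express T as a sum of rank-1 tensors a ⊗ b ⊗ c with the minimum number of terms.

rank(T) = 2

Lower bound: the mode-3 unfolding of T (rows indexed by k, columns by (i,j) = (0,0), (0,1), (1,0), (1,1)) is [[-9, 9, -3, 3], [-6, 6, 10, -10]].
There the 2×2 minor on rows k ∈ {0, 1}, columns (i,j) ∈ {(0,0), (1,0)} is det [[-9, -3], [-6, 10]] = -108 ≠ 0, so this unfolding has rank ≥ 2; CP rank is at least every unfolding rank, so rank(T) ≥ 2. (Unfolding ranks only ever bound the CP rank from below — rank(T) can be strictly larger than all of them — so the matching upper bound has to come from an explicit 2-term decomposition.)
Upper bound — finding two terms. Every mode-2 slice of T is a multiple of one matrix: T[:,j,:] = b[j]·M with b = [1, -1] and M = [[-9, -6], [-3, 10]] (rows indexed by i, columns by k). So it suffices to write M as a sum of two rank-1 matrices.
Splitting M by its rows (i = 0, 1), M = [1, 0][-9, -6]ᵀ + [0, 1][-3, 10]ᵀ.
Hence T = [1, 0] ⊗ [1, -1] ⊗ [-9, -6] + [0, 1] ⊗ [1, -1] ⊗ [-3, 10], so rank(T) ≤ 2.
These bounds meet, so rank(T) = 2.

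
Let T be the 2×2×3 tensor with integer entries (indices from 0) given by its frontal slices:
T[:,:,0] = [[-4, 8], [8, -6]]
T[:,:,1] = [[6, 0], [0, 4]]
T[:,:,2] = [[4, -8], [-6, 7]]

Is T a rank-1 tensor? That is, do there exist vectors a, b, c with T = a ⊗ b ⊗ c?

The mode-3 unfolding of T (rows indexed by k, columns by (i,j) = (0,0), (0,1), (1,0), (1,1)) is [[-4, 8, 8, -6], [6, 0, 0, 4], [4, -8, -6, 7]].
There the 3×3 minor on rows k ∈ {0, 1, 2}, columns (i,j) ∈ {(0,0), (0,1), (1,0)} is det [[-4, 8, 8], [6, 0, 0], [4, -8, -6]] = -96 ≠ 0, so this unfolding has rank ≥ 3; CP rank is at least every unfolding rank, so rank(T) ≥ 3.
In particular rank(T) ≥ 3 > 1, so T is not rank-1.

No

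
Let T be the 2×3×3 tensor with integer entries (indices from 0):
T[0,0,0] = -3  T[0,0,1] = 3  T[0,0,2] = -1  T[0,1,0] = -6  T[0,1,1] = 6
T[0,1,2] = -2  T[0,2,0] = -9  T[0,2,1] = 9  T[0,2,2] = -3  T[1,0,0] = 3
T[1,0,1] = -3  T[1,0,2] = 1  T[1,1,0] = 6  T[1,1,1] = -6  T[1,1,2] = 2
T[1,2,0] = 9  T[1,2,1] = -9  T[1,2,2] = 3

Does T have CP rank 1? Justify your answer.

If T = a ⊗ b ⊗ c then every fibre of T is a multiple of the corresponding factor, so read the factors off the fibres through the nonzero entry T[0,0,0] = -3.
The mode-1 fibre T[:,0,0] = [-3, 3] gives a = [1, -1] (primitive direction); the mode-2 fibre T[0,:,0] = [-3, -6, -9] gives b = [1, 2, 3]; then c[k] = T[0,0,k] / (a[0]·b[0]) = [-3, 3, -1] / 1 = [-3, 3, -1].
Expanding [1, -1] ⊗ [1, 2, 3] ⊗ [-3, 3, -1] reproduces all 18 entries of T, so T = [1, -1] ⊗ [1, 2, 3] ⊗ [-3, 3, -1] and rank(T) ≤ 1.
Equivalently every frontal slice T[:,:,k] is c[k] times the rank-1 matrix [1, -1] ⊗ [1, 2, 3]. So T has rank 1 (it is nonzero).

Yes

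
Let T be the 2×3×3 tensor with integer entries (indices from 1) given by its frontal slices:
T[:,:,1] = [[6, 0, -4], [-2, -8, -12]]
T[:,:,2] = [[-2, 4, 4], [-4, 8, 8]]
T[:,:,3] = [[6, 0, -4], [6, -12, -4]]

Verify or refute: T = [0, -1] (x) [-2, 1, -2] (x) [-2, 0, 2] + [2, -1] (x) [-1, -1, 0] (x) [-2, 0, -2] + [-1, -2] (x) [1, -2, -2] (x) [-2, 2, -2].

Reconstruct entrywise from the claimed factors. For example, T[1,3,3] = -4 and Σₗ aₗ[1]bₗ[3]cₗ[3] = (0)·(-2)·(2) + (2)·(0)·(-2) + (-1)·(-2)·(-2) = -4; checking all 18 entries, every one matches. The claim holds.

Yes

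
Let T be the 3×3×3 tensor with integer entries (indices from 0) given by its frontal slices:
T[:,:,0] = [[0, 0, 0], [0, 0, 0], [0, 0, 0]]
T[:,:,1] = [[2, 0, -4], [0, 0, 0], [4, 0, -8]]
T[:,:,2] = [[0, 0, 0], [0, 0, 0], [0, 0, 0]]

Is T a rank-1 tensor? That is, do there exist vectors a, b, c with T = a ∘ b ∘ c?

Yes

The mode-1 fibre T[:,0,1] = [2, 0, 4] gives a = (1, 0, 2) (primitive direction); the mode-2 fibre T[0,:,1] = [2, 0, -4] gives b = (1, 0, -2); then c[k] = T[0,0,k] / (a[0]·b[0]) = [0, 2, 0] / 1 = (0, 2, 0).
Expanding (1, 0, 2) ∘ (1, 0, -2) ∘ (0, 2, 0) reproduces all 27 entries of T, so T = (1, 0, 2) ∘ (1, 0, -2) ∘ (0, 2, 0) and rank(T) ≤ 1.
Equivalently every frontal slice T[:,:,k] is c[k] times the rank-1 matrix (1, 0, 2) ∘ (1, 0, -2). So T has rank 1 (it is nonzero).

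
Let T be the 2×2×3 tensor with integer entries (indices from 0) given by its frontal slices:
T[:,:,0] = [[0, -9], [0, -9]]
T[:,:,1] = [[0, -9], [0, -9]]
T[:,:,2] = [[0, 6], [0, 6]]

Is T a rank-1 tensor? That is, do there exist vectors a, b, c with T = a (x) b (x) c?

Yes

If T = a (x) b (x) c then every fibre of T is a multiple of the corresponding factor, so read the factors off the fibres through the nonzero entry T[0,1,0] = -9.
The mode-1 fibre T[:,1,0] = [-9, -9] gives a = (1, 1) (primitive direction); the mode-2 fibre T[0,:,0] = [0, -9] gives b = (0, 1); then c[k] = T[0,1,k] / (a[0]·b[1]) = [-9, -9, 6] / 1 = (-9, -9, 6).
Expanding (1, 1) (x) (0, 1) (x) (-9, -9, 6) reproduces all 12 entries of T, so T = (1, 1) (x) (0, 1) (x) (-9, -9, 6) and rank(T) ≤ 1.
Equivalently every frontal slice T[:,:,k] is c[k] times the rank-1 matrix (1, 1) (x) (0, 1). So T has rank 1 (it is nonzero).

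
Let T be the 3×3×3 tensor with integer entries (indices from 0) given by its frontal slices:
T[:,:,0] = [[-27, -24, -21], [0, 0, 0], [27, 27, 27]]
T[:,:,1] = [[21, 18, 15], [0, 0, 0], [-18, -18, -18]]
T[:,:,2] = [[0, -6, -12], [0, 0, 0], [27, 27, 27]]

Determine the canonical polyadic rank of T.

Lower bound: in the mode-1 unfolding of T (rows indexed by i, columns by (j,k)) the 2×2 minor on rows i ∈ {0, 2}, columns (j,k) ∈ {(0,0), (0,1)} is det [[-27, 21], [27, -18]] = -81 ≠ 0, so that unfolding has rank ≥ 2 and hence rank(T) ≥ 2 (CP rank is at least every unfolding rank, though it can be larger).
Upper bound: with S_k = T[:,:,k], the two rank-1 terms a₁b₁ᵀ, a₂b₂ᵀ are the rank-1 members of the pencil x·S₀ + y·S₁.
The 2×2 minor of x·S₀ + y·S₁ on rows {0,2}, columns {0,1} is −81·x² + 135·xy − 54·y² = (-27)·(3·x − 2·y)(x − y), vanishing at (x:y) = (2:3) and (1:1).
M₁ = 2·S₀ + 3·S₁ = [[9, 6, 3], [0, 0, 0], [0, 0, 0]] = 3·(1, 0, 0)(3, 2, 1)ᵀ and M₂ = S₀ + S₁ = [[-6, -6, -6], [0, 0, 0], [9, 9, 9]] = (-3)·(2, 0, -3)(1, 1, 1)ᵀ, so take a₁ = (1, 0, 0), b₁ = (3, 2, 1), a₂ = (2, 0, -3), b₂ = (1, 1, 1).
Each slice is an integer combination of E₁ = a₁b₁ᵀ and E₂ = a₂b₂ᵀ: S₀ = −3·E₁ − 9·E₂, S₁ = 3·E₁ + 6·E₂, S₂ = 6·E₁ − 9·E₂; reading off coefficients, c₁ = (-3, 3, 6) and c₂ = (-9, 6, -9).
Hence T = (1, 0, 0) ⊗ (3, 2, 1) ⊗ (-3, 3, 6) + (2, 0, -3) ⊗ (1, 1, 1) ⊗ (-9, 6, -9), so rank(T) ≤ 2.
These bounds meet, so rank(T) = 2.

2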